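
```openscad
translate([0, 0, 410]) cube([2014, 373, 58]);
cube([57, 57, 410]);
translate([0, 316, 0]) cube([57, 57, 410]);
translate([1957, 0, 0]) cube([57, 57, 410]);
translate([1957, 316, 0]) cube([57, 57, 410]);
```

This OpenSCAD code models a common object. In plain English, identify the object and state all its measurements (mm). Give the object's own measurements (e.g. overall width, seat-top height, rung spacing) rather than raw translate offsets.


A bench: a 2014×373 mm seat slab, 58 mm thick, top at z = 468 mm, on four 57×57 mm square legs flush with the seat corners and standing on z = 0.


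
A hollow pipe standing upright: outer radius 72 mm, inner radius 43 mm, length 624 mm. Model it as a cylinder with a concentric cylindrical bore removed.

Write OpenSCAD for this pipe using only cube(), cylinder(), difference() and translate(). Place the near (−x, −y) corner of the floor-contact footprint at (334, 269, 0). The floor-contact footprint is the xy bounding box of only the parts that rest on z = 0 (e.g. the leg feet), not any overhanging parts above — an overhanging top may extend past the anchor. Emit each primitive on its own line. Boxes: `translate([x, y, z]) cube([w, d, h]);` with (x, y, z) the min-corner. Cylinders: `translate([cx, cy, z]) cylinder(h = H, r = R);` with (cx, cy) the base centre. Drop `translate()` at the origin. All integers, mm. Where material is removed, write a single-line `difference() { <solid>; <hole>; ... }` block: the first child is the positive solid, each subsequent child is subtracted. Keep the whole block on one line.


difference() { translate([406, 341, 0]) cylinder(h = 624, r = 72); translate([406, 341, 0]) cylinder(h = 624, r = 43); }


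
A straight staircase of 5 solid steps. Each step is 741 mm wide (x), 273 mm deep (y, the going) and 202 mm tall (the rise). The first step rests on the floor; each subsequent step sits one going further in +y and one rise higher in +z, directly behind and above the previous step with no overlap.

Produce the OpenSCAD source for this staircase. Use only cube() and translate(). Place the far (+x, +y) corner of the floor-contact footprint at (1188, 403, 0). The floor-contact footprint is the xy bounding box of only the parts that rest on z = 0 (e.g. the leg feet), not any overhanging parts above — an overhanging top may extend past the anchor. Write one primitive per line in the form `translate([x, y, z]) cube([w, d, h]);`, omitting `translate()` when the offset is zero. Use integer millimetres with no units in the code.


translate([447, 130, 0]) cube([741, 273, 202]);
translate([447, 403, 202]) cube([741, 273, 202]);
translate([447, 676, 404]) cube([741, 273, 202]);
translate([447, 949, 606]) cube([741, 273, 202]);
translate([447, 1222, 808]) cube([741, 273, 202]);


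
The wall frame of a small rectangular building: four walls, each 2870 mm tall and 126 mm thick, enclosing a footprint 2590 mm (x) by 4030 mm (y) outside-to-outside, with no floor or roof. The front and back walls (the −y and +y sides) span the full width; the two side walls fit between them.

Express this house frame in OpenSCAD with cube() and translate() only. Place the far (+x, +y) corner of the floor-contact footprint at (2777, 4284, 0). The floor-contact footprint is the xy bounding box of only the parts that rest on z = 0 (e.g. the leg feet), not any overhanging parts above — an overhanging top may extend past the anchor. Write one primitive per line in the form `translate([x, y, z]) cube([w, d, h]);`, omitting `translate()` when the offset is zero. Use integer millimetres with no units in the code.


translate([187, 254, 0]) cube([2590, 126, 2870]);
translate([187, 4158, 0]) cube([2590, 126, 2870]);
translate([187, 380, 0]) cube([126, 3778, 2870]);
translate([2651, 380, 0]) cube([126, 3778, 2870]);


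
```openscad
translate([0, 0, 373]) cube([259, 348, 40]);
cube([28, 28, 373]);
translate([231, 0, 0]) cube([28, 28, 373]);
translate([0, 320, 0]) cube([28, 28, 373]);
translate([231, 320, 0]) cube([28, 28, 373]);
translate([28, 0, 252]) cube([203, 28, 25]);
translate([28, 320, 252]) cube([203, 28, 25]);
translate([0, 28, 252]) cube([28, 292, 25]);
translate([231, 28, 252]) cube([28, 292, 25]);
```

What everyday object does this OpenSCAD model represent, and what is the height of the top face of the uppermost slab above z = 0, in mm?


A stool. The seat height is 413 mm.

A 259×348×40 slab at z = 373 on four corner posts — a stool. The seat top is 373 + 40 = 413 mm.


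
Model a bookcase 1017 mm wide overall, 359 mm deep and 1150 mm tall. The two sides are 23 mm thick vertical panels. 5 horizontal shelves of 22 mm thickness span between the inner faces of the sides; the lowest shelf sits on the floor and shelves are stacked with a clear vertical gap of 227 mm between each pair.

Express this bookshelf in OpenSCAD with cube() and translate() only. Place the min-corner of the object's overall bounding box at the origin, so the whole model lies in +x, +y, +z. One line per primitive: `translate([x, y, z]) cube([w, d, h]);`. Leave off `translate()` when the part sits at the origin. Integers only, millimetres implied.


cube([23, 359, 1150]);
translate([994, 0, 0]) cube([23, 359, 1150]);
translate([23, 0, 0]) cube([971, 359, 22]);
translate([23, 0, 249]) cube([971, 359, 22]);
translate([23, 0, 498]) cube([971, 359, 22]);
translate([23, 0, 747]) cube([971, 359, 22]);
translate([23, 0, 996]) cube([971, 359, 22]);


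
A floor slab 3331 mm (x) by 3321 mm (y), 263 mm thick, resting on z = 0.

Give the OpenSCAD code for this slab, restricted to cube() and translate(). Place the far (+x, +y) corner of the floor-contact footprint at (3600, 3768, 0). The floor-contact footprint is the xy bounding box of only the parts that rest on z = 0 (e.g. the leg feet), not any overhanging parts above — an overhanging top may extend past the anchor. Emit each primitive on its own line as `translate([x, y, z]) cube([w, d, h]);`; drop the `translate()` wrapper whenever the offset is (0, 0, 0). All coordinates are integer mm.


translate([269, 447, 0]) cube([3331, 3321, 263]);


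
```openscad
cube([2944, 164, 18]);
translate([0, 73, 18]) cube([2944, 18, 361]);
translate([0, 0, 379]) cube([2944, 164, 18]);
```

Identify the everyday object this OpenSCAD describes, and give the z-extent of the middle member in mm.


An I-beam. The web height is 361 mm.

Two wide flanges with a thin centred web — an I-beam. Overall 397 mm minus two 18 mm flanges gives a web of 397 − 2·18 = 361 mm.


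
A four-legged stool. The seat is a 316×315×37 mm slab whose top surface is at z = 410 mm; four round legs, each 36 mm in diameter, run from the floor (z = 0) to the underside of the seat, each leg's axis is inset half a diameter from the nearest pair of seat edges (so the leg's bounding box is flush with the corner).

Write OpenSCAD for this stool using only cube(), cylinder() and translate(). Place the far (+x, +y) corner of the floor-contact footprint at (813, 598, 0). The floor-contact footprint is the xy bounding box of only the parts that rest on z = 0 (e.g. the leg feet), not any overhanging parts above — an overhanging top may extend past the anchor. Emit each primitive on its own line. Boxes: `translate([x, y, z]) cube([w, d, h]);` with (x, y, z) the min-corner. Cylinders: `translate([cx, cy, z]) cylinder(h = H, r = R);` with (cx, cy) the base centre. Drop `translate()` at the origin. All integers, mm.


translate([497, 283, 373]) cube([316, 315, 37]);
translate([515, 301, 0]) cylinder(h = 373, r = 18);
translate([795, 301, 0]) cylinder(h = 373, r = 18);
translate([515, 580, 0]) cylinder(h = 373, r = 18);
translate([795, 580, 0]) cylinder(h = 373, r = 18);


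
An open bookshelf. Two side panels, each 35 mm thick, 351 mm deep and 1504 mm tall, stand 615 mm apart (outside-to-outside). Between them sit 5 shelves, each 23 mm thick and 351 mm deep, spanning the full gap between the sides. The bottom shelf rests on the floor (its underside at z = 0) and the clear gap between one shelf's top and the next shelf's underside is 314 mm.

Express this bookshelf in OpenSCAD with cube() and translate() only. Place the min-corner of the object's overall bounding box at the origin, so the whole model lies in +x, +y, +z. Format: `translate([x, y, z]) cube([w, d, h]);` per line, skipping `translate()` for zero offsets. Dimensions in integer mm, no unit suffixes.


cube([35, 351, 1504]);
translate([580, 0, 0]) cube([35, 351, 1504]);
translate([35, 0, 0]) cube([545, 351, 23]);
translate([35, 0, 337]) cube([545, 351, 23]);
translate([35, 0, 674]) cube([545, 351, 23]);
translate([35, 0, 1011]) cube([545, 351, 23]);
translate([35, 0, 1348]) cube([545, 351, 23]);


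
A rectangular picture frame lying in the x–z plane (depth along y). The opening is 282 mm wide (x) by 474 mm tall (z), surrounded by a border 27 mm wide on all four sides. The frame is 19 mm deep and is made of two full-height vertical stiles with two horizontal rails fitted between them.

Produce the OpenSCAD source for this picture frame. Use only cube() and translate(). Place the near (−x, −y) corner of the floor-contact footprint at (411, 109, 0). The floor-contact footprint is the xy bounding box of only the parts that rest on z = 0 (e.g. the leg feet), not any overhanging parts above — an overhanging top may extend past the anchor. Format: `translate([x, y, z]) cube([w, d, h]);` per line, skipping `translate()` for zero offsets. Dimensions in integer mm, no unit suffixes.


translate([411, 109, 0]) cube([27, 19, 528]);
translate([720, 109, 0]) cube([27, 19, 528]);
translate([438, 109, 0]) cube([282, 19, 27]);
translate([438, 109, 501]) cube([282, 19, 27]);


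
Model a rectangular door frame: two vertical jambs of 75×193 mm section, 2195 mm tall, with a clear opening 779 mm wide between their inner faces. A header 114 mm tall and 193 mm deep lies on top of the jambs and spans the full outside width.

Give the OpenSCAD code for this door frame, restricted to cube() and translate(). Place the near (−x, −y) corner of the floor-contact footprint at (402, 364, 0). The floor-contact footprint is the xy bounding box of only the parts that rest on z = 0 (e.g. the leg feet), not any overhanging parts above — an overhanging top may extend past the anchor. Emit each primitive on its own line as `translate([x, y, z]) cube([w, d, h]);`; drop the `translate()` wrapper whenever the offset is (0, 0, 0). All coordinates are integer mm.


translate([402, 364, 0]) cube([75, 193, 2195]);
translate([1256, 364, 0]) cube([75, 193, 2195]);
translate([402, 364, 2195]) cube([929, 193, 114]);


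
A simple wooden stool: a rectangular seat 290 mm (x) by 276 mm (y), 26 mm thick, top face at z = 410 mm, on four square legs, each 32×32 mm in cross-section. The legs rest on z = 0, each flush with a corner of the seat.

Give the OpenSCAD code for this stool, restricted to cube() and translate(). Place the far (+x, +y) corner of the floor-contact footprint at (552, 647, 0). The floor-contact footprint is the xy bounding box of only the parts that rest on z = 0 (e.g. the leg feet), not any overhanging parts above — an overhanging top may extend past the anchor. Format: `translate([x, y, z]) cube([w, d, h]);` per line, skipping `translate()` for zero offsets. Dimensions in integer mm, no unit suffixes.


translate([262, 371, 384]) cube([290, 276, 26]);
translate([262, 371, 0]) cube([32, 32, 384]);
translate([520, 371, 0]) cube([32, 32, 384]);
translate([262, 615, 0]) cube([32, 32, 384]);
translate([520, 615, 0]) cube([32, 32, 384]);


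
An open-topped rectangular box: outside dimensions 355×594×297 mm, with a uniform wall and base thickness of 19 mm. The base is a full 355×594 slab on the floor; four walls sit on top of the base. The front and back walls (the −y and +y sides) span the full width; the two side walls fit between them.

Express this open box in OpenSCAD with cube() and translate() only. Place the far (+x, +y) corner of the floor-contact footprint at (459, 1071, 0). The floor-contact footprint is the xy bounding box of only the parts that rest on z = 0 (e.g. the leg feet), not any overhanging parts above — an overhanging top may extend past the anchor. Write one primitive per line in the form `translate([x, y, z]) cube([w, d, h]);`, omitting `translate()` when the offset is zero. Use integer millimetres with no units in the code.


translate([104, 477, 0]) cube([355, 594, 19]);
translate([104, 477, 19]) cube([355, 19, 278]);
translate([104, 1052, 19]) cube([355, 19, 278]);
translate([104, 496, 19]) cube([19, 556, 278]);
translate([440, 496, 19]) cube([19, 556, 278]);


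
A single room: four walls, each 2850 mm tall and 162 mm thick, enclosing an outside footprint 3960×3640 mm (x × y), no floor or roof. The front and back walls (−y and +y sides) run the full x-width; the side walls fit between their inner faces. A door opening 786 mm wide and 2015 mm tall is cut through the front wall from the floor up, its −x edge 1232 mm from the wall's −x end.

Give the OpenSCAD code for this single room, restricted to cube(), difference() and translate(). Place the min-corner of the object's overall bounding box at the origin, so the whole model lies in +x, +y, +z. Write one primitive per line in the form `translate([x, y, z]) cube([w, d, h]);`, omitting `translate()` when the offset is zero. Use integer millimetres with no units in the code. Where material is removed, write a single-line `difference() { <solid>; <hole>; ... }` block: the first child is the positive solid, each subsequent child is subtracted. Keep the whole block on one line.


difference() { cube([3960, 162, 2850]); translate([1232, 0, 0]) cube([786, 162, 2015]); }
translate([0, 3478, 0]) cube([3960, 162, 2850]);
translate([0, 162, 0]) cube([162, 3316, 2850]);
translate([3798, 162, 0]) cube([162, 3316, 2850]);


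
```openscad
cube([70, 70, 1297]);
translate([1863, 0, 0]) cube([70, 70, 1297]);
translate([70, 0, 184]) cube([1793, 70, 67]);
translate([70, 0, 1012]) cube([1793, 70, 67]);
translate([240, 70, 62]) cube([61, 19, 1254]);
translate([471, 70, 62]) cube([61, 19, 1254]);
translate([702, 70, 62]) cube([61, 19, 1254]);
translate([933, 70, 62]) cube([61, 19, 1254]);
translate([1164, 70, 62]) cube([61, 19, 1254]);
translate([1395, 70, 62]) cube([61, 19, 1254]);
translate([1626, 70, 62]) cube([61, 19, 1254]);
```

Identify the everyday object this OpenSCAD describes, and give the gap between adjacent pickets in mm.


A fence section. The picket gap is 170 mm.

Two posts, two rails, 7 pickets — a fence section. Span 1793 mm holds 7 pickets of 61 mm with 8 equal gaps: ⌊(1793 − 7·61) / 8⌋ = 170 mm.


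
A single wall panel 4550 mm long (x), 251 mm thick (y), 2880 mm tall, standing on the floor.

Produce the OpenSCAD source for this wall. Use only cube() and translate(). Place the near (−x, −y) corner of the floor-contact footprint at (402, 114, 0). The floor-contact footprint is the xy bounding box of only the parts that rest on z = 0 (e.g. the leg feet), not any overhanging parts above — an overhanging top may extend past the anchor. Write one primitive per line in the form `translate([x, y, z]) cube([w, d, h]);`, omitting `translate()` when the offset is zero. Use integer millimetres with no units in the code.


translate([402, 114, 0]) cube([4550, 251, 2880]);


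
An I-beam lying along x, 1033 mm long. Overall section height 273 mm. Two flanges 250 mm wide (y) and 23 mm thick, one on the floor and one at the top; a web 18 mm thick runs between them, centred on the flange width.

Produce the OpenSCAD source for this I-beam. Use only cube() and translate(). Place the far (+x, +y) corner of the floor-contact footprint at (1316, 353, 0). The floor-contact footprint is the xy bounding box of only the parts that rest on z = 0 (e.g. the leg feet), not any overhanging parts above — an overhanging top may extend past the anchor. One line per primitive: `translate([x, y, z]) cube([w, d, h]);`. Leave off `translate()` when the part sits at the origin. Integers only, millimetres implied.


translate([283, 103, 0]) cube([1033, 250, 23]);
translate([283, 219, 23]) cube([1033, 18, 227]);
translate([283, 103, 250]) cube([1033, 250, 23]);


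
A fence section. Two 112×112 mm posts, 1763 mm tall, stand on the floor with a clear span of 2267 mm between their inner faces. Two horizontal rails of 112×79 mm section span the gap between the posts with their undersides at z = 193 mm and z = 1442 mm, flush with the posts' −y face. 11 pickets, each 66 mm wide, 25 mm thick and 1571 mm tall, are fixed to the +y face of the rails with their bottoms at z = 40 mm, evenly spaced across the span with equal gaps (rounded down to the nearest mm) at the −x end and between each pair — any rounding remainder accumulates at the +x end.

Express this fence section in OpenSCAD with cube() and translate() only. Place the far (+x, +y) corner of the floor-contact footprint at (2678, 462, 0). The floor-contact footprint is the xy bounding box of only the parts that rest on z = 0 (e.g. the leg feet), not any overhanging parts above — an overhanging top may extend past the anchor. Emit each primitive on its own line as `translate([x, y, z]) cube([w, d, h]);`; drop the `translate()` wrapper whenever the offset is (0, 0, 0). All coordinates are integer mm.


translate([187, 350, 0]) cube([112, 112, 1763]);
translate([2566, 350, 0]) cube([112, 112, 1763]);
translate([299, 350, 193]) cube([2267, 112, 79]);
translate([299, 350, 1442]) cube([2267, 112, 79]);
translate([427, 462, 40]) cube([66, 25, 1571]);
translate([621, 462, 40]) cube([66, 25, 1571]);
translate([815, 462, 40]) cube([66, 25, 1571]);
translate([1009, 462, 40]) cube([66, 25, 1571]);
translate([1203, 462, 40]) cube([66, 25, 1571]);
translate([1397, 462, 40]) cube([66, 25, 1571]);
translate([1591, 462, 40]) cube([66, 25, 1571]);
translate([1785, 462, 40]) cube([66, 25, 1571]);
translate([1979, 462, 40]) cube([66, 25, 1571]);
translate([2173, 462, 40]) cube([66, 25, 1571]);
translate([2367, 462, 40]) cube([66, 25, 1571]);


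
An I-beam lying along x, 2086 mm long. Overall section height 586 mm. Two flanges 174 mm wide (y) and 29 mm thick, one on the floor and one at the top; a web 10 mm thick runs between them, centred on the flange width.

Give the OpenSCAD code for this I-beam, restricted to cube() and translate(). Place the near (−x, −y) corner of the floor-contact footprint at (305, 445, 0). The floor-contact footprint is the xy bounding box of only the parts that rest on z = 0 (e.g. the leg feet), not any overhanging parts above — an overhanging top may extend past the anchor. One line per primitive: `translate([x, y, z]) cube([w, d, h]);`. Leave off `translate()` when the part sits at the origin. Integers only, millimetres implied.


translate([305, 445, 0]) cube([2086, 174, 29]);
translate([305, 527, 29]) cube([2086, 10, 528]);
translate([305, 445, 557]) cube([2086, 174, 29]);


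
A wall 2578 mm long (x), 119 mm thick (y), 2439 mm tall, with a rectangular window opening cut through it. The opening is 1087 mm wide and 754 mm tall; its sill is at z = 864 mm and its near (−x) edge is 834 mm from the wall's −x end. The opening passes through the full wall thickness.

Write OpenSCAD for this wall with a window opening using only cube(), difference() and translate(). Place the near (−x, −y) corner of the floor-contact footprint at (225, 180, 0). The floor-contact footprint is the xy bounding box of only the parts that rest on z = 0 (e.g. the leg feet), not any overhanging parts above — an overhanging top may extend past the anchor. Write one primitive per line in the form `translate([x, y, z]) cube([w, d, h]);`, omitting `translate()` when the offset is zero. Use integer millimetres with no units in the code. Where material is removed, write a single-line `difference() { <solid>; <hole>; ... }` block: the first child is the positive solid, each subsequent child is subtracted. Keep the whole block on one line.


difference() { translate([225, 180, 0]) cube([2578, 119, 2439]); translate([1059, 180, 864]) cube([1087, 119, 754]); }


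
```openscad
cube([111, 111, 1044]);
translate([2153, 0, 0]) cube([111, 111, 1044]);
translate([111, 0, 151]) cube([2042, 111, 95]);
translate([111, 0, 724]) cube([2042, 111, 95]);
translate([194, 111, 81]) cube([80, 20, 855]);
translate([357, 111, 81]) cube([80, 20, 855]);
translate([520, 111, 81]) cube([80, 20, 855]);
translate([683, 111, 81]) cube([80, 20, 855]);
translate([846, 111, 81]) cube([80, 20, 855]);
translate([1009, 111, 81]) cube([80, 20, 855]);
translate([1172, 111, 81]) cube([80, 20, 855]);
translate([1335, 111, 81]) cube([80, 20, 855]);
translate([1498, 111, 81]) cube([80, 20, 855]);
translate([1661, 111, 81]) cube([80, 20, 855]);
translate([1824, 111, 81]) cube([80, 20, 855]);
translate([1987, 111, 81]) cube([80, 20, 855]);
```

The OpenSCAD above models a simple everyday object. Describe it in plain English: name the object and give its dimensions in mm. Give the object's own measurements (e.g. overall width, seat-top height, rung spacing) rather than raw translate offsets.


A fence section. Two 111×111 mm posts, 1044 mm tall, stand on the floor with a clear span of 2042 mm between their inner faces. Two horizontal rails of 111×95 mm section span the gap between the posts with their undersides at z = 151 mm and z = 724 mm, flush with the posts' −y face. 12 pickets, each 80 mm wide, 20 mm thick and 855 mm tall, are fixed to the +y face of the rails with their bottoms at z = 81 mm, spaced across the span with a 83 mm gap after the −x post and between neighbouring pickets, with 86 mm left before the +x post.


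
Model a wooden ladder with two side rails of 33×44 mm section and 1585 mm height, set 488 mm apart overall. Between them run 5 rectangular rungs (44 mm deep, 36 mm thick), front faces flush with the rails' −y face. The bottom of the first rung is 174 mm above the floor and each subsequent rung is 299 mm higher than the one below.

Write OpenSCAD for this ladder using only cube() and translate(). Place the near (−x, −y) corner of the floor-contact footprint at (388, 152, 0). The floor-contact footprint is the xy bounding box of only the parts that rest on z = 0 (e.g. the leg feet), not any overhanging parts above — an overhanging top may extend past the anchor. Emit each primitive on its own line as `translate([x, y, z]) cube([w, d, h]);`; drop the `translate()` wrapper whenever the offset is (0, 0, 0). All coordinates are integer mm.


translate([388, 152, 0]) cube([33, 44, 1585]);
translate([843, 152, 0]) cube([33, 44, 1585]);
translate([421, 152, 174]) cube([422, 44, 36]);
translate([421, 152, 473]) cube([422, 44, 36]);
translate([421, 152, 772]) cube([422, 44, 36]);
translate([421, 152, 1071]) cube([422, 44, 36]);
translate([421, 152, 1370]) cube([422, 44, 36]);


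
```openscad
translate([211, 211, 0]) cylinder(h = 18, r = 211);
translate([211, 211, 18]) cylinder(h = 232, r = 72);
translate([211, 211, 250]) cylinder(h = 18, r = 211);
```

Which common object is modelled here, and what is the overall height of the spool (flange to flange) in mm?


A spool. The overall height is 268 mm.

Three coaxial cylinders, large–small–large — a spool. Two 18 mm flanges and a 232 mm core give 18 + 232 + 18 = 268 mm.


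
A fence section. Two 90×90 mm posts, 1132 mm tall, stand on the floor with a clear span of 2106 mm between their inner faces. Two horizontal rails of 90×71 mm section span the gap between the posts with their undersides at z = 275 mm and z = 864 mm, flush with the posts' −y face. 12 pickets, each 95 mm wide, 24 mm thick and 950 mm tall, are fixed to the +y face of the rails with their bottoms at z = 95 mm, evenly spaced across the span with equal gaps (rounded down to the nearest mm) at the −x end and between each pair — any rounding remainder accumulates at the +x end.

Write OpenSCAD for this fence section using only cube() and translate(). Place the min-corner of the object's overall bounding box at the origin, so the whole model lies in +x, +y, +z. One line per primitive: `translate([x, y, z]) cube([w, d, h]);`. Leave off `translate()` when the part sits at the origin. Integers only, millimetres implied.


cube([90, 90, 1132]);
translate([2196, 0, 0]) cube([90, 90, 1132]);
translate([90, 0, 275]) cube([2106, 90, 71]);
translate([90, 0, 864]) cube([2106, 90, 71]);
translate([164, 90, 95]) cube([95, 24, 950]);
translate([333, 90, 95]) cube([95, 24, 950]);
translate([502, 90, 95]) cube([95, 24, 950]);
translate([671, 90, 95]) cube([95, 24, 950]);
translate([840, 90, 95]) cube([95, 24, 950]);
translate([1009, 90, 95]) cube([95, 24, 950]);
translate([1178, 90, 95]) cube([95, 24, 950]);
translate([1347, 90, 95]) cube([95, 24, 950]);
translate([1516, 90, 95]) cube([95, 24, 950]);
translate([1685, 90, 95]) cube([95, 24, 950]);
translate([1854, 90, 95]) cube([95, 24, 950]);
translate([2023, 90, 95]) cube([95, 24, 950]);


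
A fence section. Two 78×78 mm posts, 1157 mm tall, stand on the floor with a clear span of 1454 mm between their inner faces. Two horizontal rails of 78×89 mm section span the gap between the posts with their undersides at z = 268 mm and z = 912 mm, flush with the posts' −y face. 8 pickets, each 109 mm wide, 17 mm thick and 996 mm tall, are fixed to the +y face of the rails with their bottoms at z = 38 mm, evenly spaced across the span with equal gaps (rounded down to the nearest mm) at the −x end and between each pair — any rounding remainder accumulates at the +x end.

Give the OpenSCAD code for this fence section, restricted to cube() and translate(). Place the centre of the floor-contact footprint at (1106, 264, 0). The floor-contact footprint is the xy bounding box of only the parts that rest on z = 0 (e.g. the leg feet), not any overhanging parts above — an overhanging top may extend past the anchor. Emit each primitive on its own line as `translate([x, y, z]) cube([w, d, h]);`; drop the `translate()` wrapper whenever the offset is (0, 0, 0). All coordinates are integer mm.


translate([301, 225, 0]) cube([78, 78, 1157]);
translate([1833, 225, 0]) cube([78, 78, 1157]);
translate([379, 225, 268]) cube([1454, 78, 89]);
translate([379, 225, 912]) cube([1454, 78, 89]);
translate([443, 303, 38]) cube([109, 17, 996]);
translate([616, 303, 38]) cube([109, 17, 996]);
translate([789, 303, 38]) cube([109, 17, 996]);
translate([962, 303, 38]) cube([109, 17, 996]);
translate([1135, 303, 38]) cube([109, 17, 996]);
translate([1308, 303, 38]) cube([109, 17, 996]);
translate([1481, 303, 38]) cube([109, 17, 996]);
translate([1654, 303, 38]) cube([109, 17, 996]);


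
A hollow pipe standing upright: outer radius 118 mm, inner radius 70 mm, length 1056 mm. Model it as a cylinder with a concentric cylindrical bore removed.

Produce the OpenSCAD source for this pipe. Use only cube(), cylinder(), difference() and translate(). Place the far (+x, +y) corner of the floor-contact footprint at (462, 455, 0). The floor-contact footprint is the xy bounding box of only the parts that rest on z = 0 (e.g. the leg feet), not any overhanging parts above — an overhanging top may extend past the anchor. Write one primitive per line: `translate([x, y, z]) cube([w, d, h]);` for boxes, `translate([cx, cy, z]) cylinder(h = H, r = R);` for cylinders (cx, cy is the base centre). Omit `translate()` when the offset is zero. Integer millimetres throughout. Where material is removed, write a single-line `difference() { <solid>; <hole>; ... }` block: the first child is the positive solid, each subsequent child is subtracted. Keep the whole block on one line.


difference() { translate([344, 337, 0]) cylinder(h = 1056, r = 118); translate([344, 337, 0]) cylinder(h = 1056, r = 70); }


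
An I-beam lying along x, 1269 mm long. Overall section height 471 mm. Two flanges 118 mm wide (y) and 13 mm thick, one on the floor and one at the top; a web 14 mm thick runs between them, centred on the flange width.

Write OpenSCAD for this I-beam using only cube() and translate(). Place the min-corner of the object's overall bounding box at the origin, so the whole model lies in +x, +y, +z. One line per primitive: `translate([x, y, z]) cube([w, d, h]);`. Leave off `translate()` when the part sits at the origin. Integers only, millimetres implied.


cube([1269, 118, 13]);
translate([0, 52, 13]) cube([1269, 14, 445]);
translate([0, 0, 458]) cube([1269, 118, 13]);


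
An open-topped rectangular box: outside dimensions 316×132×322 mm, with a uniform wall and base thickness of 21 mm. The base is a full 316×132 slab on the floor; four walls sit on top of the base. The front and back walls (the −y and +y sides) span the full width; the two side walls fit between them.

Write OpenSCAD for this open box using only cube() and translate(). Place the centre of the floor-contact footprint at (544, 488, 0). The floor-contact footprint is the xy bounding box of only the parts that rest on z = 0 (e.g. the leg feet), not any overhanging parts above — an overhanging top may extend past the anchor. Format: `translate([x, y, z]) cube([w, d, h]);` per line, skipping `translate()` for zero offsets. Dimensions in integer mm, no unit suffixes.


translate([386, 422, 0]) cube([316, 132, 21]);
translate([386, 422, 21]) cube([316, 21, 301]);
translate([386, 533, 21]) cube([316, 21, 301]);
translate([386, 443, 21]) cube([21, 90, 301]);
translate([681, 443, 21]) cube([21, 90, 301]);


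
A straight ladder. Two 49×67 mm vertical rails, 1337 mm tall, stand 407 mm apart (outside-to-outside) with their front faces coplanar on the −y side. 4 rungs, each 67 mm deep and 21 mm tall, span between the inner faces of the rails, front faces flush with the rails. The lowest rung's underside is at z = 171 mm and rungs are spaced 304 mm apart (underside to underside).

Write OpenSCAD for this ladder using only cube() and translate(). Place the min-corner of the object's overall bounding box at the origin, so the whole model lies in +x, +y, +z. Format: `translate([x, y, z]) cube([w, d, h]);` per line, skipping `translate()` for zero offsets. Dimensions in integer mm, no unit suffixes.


// rung span = 407 - 2*49 = 309
// rung[k] z = 171 + k*304
cube([49, 67, 1337]);
translate([358, 0, 0]) cube([49, 67, 1337]);
translate([49, 0, 171]) cube([309, 67, 21]);
translate([49, 0, 475]) cube([309, 67, 21]);
translate([49, 0, 779]) cube([309, 67, 21]);
translate([49, 0, 1083]) cube([309, 67, 21]);


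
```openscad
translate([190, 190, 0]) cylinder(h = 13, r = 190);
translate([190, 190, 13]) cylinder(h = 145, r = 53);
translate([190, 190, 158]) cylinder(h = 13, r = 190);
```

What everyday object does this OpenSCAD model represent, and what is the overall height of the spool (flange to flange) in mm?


A spool. The overall height is 171 mm.

Three coaxial cylinders, large–small–large — a spool. Two 13 mm flanges and a 145 mm core give 13 + 145 + 13 = 171 mm.


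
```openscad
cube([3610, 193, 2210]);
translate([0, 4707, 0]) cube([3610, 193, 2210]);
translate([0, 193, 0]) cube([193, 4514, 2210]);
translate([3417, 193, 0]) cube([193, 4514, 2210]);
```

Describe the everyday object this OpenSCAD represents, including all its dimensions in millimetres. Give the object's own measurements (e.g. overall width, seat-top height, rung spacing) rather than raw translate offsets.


The wall frame of a small rectangular building: four walls, each 2210 mm tall and 193 mm thick, enclosing a footprint 3610 mm (x) by 4900 mm (y) outside-to-outside, with no floor or roof. The front and back walls (the −y and +y sides) span the full width; the two side walls fit between them.


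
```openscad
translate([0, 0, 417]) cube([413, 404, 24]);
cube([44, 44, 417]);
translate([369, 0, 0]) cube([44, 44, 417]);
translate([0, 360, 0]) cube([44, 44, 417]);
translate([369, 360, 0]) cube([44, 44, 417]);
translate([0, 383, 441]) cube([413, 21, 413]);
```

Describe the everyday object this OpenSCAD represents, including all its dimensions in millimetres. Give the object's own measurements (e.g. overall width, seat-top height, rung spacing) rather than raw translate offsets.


A chair. The seat is a 413×404×24 mm slab with its top at z = 441 mm, on four 44×44 mm corner legs (flush with the seat edges, standing on z = 0). A flat backrest 21 mm thick, 413 mm tall, spans the full seat width and rises from the seat top along its +y edge, rear face flush with the rear of the seat.


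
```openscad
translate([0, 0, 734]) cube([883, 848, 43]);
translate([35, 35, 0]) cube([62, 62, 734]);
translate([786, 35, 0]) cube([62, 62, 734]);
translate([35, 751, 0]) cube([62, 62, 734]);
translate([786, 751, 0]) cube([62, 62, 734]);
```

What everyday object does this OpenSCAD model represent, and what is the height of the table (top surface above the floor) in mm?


A table. The table height is 777 mm.

A 883×848×43 slab sits at z = 734 on four 62 mm square posts — a table. The top surface is at 734 + 43 = 777 mm.


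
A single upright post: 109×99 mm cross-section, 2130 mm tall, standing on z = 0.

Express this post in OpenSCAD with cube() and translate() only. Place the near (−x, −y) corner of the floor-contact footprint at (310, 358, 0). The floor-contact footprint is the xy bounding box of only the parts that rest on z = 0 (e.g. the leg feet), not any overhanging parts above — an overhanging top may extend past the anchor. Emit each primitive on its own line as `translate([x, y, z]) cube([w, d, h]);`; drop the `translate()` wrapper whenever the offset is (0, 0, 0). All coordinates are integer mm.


translate([310, 358, 0]) cube([109, 99, 2130]);


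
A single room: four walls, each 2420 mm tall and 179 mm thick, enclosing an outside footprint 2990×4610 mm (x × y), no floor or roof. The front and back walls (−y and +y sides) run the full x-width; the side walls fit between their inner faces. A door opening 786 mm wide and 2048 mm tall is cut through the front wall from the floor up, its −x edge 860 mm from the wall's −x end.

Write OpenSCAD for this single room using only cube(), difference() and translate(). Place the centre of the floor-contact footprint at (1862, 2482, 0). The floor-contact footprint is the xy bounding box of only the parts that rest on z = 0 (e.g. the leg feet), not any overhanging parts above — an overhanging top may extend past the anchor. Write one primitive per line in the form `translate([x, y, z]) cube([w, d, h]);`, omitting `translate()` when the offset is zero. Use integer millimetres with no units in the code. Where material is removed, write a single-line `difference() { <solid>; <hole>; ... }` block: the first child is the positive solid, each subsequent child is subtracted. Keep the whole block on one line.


difference() { translate([367, 177, 0]) cube([2990, 179, 2420]); translate([1227, 177, 0]) cube([786, 179, 2048]); }
translate([367, 4608, 0]) cube([2990, 179, 2420]);
translate([367, 356, 0]) cube([179, 4252, 2420]);
translate([3178, 356, 0]) cube([179, 4252, 2420]);


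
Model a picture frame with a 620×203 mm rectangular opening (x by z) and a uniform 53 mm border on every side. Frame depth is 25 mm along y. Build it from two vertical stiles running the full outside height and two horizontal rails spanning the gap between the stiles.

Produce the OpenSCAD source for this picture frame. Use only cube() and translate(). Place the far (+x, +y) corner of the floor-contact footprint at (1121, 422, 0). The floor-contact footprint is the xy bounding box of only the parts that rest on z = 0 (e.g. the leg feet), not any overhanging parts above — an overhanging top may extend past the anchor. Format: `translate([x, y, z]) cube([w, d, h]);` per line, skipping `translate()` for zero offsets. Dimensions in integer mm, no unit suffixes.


translate([395, 397, 0]) cube([53, 25, 309]);
translate([1068, 397, 0]) cube([53, 25, 309]);
translate([448, 397, 0]) cube([620, 25, 53]);
translate([448, 397, 256]) cube([620, 25, 53]);


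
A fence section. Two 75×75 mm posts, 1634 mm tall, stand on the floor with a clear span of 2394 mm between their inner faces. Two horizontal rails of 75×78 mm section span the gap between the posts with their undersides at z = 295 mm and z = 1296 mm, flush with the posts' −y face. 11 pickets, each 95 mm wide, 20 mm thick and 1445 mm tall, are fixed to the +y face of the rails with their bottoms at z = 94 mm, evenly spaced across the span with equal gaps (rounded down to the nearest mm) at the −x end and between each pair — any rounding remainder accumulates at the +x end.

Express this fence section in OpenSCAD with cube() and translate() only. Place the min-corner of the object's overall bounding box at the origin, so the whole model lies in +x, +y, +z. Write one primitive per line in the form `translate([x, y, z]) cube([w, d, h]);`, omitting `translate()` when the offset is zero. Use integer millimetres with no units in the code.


cube([75, 75, 1634]);
translate([2469, 0, 0]) cube([75, 75, 1634]);
translate([75, 0, 295]) cube([2394, 75, 78]);
translate([75, 0, 1296]) cube([2394, 75, 78]);
translate([187, 75, 94]) cube([95, 20, 1445]);
translate([394, 75, 94]) cube([95, 20, 1445]);
translate([601, 75, 94]) cube([95, 20, 1445]);
translate([808, 75, 94]) cube([95, 20, 1445]);
translate([1015, 75, 94]) cube([95, 20, 1445]);
translate([1222, 75, 94]) cube([95, 20, 1445]);
translate([1429, 75, 94]) cube([95, 20, 1445]);
translate([1636, 75, 94]) cube([95, 20, 1445]);
translate([1843, 75, 94]) cube([95, 20, 1445]);
translate([2050, 75, 94]) cube([95, 20, 1445]);
translate([2257, 75, 94]) cube([95, 20, 1445]);


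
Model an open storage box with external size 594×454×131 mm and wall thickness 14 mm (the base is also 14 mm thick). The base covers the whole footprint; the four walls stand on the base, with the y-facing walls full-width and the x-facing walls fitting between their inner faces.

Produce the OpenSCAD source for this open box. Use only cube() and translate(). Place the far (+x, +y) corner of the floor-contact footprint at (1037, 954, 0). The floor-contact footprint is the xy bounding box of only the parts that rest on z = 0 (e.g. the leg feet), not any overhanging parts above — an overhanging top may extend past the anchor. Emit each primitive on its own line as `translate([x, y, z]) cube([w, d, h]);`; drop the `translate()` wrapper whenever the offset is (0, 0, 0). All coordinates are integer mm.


translate([443, 500, 0]) cube([594, 454, 14]);
translate([443, 500, 14]) cube([594, 14, 117]);
translate([443, 940, 14]) cube([594, 14, 117]);
translate([443, 514, 14]) cube([14, 426, 117]);
translate([1023, 514, 14]) cube([14, 426, 117]);


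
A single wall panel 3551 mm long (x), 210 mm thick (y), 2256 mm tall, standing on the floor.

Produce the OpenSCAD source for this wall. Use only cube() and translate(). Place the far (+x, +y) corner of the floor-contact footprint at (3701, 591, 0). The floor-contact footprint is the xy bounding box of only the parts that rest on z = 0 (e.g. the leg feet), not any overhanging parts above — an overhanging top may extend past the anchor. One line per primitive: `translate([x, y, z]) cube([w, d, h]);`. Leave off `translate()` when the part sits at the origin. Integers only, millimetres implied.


translate([150, 381, 0]) cube([3551, 210, 2256]);


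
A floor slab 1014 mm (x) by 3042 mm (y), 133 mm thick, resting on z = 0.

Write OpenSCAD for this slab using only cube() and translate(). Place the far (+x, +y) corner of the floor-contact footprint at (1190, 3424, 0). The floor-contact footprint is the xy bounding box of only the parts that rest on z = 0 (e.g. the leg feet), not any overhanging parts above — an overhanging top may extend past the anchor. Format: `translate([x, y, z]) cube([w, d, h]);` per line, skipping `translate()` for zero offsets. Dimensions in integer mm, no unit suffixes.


translate([176, 382, 0]) cube([1014, 3042, 133]);


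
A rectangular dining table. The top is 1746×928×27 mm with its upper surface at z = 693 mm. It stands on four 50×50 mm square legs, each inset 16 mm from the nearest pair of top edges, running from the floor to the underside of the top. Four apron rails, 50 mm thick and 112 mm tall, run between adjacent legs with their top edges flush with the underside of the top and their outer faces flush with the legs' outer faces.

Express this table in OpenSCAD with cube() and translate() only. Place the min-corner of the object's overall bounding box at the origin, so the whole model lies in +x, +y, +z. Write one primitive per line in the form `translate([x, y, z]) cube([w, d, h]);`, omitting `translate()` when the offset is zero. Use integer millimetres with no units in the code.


translate([0, 0, 666]) cube([1746, 928, 27]);
translate([16, 16, 0]) cube([50, 50, 666]);
translate([1680, 16, 0]) cube([50, 50, 666]);
translate([16, 862, 0]) cube([50, 50, 666]);
translate([1680, 862, 0]) cube([50, 50, 666]);
translate([66, 16, 554]) cube([1614, 50, 112]);
translate([66, 862, 554]) cube([1614, 50, 112]);
translate([16, 66, 554]) cube([50, 796, 112]);
translate([1680, 66, 554]) cube([50, 796, 112]);
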